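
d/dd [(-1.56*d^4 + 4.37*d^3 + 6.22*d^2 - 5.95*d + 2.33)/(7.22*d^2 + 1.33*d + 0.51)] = (-22.5264*d^5 + 25.327*d^4 + 8.4418*d^3 + 57.9177*d^2 - 27.3008*d - 6.1334)/(52.1284*d^4 + 19.2052*d^3 + 9.1333*d^2 + 1.3566*d + 0.2601)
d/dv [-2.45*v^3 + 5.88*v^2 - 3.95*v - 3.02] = -7.35*v^2 + 11.76*v - 3.95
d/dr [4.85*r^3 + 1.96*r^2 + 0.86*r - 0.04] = 14.55*r^2 + 3.92*r + 0.86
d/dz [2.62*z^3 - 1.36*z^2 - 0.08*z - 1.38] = 7.86*z^2 - 2.72*z - 0.08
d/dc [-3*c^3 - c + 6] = -9*c^2 - 1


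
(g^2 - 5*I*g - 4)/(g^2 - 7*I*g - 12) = (g - I)/(g - 3*I)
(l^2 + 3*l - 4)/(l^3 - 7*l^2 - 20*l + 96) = (l - 1)/(l^2 - 11*l + 24)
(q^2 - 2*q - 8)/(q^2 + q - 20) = (q + 2)/(q + 5)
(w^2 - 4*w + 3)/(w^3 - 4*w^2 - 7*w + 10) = (w - 3)/(w^2 - 3*w - 10)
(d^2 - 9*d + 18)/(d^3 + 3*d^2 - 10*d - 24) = (d - 6)/(d^2 + 6*d + 8)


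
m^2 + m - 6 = (m - 2)*(m + 3)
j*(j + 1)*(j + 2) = j^3 + 3*j^2 + 2*j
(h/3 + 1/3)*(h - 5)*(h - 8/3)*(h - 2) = h^4/3 - 26*h^3/9 + 19*h^2/3 + 2*h/3 - 80/9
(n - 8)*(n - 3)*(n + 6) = n^3 - 5*n^2 - 42*n + 144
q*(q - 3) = q^2 - 3*q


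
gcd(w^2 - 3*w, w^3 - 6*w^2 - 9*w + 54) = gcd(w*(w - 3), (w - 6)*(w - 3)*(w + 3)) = w - 3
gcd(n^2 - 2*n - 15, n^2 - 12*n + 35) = n - 5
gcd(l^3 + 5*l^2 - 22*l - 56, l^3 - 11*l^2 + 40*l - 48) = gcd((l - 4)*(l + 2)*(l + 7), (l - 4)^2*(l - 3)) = l - 4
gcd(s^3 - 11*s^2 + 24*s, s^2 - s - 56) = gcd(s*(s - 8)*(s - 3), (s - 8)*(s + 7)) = s - 8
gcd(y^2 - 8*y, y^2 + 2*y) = y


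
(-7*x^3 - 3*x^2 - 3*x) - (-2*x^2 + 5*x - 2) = -7*x^3 - x^2 - 8*x + 2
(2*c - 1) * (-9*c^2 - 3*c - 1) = -18*c^3 + 3*c^2 + c + 1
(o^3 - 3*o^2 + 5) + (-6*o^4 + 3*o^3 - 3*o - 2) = -6*o^4 + 4*o^3 - 3*o^2 - 3*o + 3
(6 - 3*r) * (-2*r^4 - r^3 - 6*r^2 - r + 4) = 6*r^5 - 9*r^4 + 12*r^3 - 33*r^2 - 18*r + 24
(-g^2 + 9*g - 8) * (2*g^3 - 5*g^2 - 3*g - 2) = -2*g^5 + 23*g^4 - 58*g^3 + 15*g^2 + 6*g + 16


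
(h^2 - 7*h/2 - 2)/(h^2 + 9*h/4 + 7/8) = 4*(h - 4)/(4*h + 7)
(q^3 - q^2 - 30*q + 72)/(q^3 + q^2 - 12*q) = (q^2 + 2*q - 24)/(q*(q + 4))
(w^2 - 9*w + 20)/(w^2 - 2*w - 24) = (-w^2 + 9*w - 20)/(-w^2 + 2*w + 24)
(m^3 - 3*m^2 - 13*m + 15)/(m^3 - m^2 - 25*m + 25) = (m + 3)/(m + 5)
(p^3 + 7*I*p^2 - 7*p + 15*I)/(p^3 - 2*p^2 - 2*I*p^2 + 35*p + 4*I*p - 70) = (p^2 + 2*I*p + 3)/(p^2 - p*(2 + 7*I) + 14*I)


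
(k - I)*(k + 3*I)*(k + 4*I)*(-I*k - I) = -I*k^4 + 6*k^3 - I*k^3 + 6*k^2 + 5*I*k^2 + 12*k + 5*I*k + 12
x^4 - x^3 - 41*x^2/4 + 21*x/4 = x*(x - 7/2)*(x - 1/2)*(x + 3)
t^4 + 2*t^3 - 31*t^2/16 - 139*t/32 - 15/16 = (t - 3/2)*(t + 1/4)*(t + 5/4)*(t + 2)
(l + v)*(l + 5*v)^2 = l^3 + 11*l^2*v + 35*l*v^2 + 25*v^3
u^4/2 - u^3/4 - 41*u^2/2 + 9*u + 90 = (u/2 + 1)*(u - 6)*(u - 5/2)*(u + 6)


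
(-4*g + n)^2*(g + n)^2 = 16*g^4 + 24*g^3*n + g^2*n^2 - 6*g*n^3 + n^4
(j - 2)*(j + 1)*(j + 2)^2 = j^4 + 3*j^3 - 2*j^2 - 12*j - 8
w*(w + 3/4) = w^2 + 3*w/4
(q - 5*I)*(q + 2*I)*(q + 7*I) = q^3 + 4*I*q^2 + 31*q + 70*I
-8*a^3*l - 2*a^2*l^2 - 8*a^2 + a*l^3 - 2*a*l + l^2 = (-4*a + l)*(2*a + l)*(a*l + 1)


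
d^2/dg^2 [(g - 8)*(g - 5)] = 2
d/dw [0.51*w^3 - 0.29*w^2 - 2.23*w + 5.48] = 1.53*w^2 - 0.58*w - 2.23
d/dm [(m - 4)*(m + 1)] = 2*m - 3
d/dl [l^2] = 2*l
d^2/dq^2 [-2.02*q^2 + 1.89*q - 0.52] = -4.04000000000000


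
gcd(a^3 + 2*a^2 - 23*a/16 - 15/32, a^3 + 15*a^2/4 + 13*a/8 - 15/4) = a^2 + 7*a/4 - 15/8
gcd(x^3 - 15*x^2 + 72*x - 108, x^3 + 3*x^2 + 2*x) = 1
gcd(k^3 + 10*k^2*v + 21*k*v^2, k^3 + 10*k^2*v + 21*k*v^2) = k^3 + 10*k^2*v + 21*k*v^2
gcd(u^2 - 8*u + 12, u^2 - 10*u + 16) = u - 2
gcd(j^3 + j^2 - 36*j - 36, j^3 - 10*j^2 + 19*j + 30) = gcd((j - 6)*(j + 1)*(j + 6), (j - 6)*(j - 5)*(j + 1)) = j^2 - 5*j - 6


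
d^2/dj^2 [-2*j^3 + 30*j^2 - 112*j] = 60 - 12*j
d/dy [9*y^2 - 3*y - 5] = 18*y - 3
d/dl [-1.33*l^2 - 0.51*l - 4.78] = -2.66*l - 0.51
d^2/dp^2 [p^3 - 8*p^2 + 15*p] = 6*p - 16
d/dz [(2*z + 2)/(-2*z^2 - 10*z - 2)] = (-z^2 - 5*z + (z + 1)*(2*z + 5) - 1)/(z^2 + 5*z + 1)^2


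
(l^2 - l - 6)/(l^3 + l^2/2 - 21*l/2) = 2*(l + 2)/(l*(2*l + 7))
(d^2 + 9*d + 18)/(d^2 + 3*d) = (d + 6)/d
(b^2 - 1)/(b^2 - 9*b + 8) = (b + 1)/(b - 8)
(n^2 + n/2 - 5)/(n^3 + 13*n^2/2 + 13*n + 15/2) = (n - 2)/(n^2 + 4*n + 3)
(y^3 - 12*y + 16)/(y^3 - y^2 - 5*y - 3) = (-y^3 + 12*y - 16)/(-y^3 + y^2 + 5*y + 3)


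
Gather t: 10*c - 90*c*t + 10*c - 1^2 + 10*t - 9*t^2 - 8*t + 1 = 20*c - 9*t^2 + t*(2 - 90*c)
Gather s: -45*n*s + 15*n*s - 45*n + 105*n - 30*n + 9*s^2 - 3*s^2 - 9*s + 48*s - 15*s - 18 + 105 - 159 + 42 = 30*n + 6*s^2 + s*(24 - 30*n) - 30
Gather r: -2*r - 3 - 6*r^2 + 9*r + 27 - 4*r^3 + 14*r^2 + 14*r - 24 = -4*r^3 + 8*r^2 + 21*r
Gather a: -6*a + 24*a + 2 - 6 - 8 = 18*a - 12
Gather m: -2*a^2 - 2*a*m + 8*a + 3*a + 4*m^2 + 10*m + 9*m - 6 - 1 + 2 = -2*a^2 + 11*a + 4*m^2 + m*(19 - 2*a) - 5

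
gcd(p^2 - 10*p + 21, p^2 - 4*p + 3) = p - 3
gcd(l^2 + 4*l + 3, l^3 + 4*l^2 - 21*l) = 1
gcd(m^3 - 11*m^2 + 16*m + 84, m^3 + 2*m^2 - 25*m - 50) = m + 2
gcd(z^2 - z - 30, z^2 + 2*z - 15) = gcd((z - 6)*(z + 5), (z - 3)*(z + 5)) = z + 5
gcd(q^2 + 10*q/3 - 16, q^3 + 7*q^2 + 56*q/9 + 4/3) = q + 6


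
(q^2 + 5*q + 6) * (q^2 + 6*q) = q^4 + 11*q^3 + 36*q^2 + 36*q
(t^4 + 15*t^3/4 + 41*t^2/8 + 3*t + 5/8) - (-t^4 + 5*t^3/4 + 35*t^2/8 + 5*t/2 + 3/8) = 2*t^4 + 5*t^3/2 + 3*t^2/4 + t/2 + 1/4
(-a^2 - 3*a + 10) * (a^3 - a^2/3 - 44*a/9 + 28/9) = -a^5 - 8*a^4/3 + 143*a^3/9 + 74*a^2/9 - 524*a/9 + 280/9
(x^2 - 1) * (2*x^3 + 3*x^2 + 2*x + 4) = 2*x^5 + 3*x^4 + x^2 - 2*x - 4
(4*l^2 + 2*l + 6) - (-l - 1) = 4*l^2 + 3*l + 7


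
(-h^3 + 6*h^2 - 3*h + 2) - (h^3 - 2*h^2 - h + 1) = -2*h^3 + 8*h^2 - 2*h + 1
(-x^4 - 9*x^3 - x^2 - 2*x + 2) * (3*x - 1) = -3*x^5 - 26*x^4 + 6*x^3 - 5*x^2 + 8*x - 2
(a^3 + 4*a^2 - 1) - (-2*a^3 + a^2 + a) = 3*a^3 + 3*a^2 - a - 1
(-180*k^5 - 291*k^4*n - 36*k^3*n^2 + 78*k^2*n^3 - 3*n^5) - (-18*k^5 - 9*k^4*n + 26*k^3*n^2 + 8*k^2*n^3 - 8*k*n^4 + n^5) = -162*k^5 - 282*k^4*n - 62*k^3*n^2 + 70*k^2*n^3 + 8*k*n^4 - 4*n^5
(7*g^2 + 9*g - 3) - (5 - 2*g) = 7*g^2 + 11*g - 8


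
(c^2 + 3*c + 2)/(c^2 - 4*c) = (c^2 + 3*c + 2)/(c*(c - 4))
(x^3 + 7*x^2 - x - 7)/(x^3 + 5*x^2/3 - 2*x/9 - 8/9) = 9*(x^2 + 6*x - 7)/(9*x^2 + 6*x - 8)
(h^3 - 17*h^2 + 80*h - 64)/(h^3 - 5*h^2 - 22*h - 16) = (h^2 - 9*h + 8)/(h^2 + 3*h + 2)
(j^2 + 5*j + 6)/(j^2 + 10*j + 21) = (j + 2)/(j + 7)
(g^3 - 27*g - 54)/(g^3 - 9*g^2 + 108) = (g + 3)/(g - 6)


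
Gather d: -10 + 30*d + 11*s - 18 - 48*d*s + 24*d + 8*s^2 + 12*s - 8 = d*(54 - 48*s) + 8*s^2 + 23*s - 36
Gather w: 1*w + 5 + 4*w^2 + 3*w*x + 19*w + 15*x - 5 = 4*w^2 + w*(3*x + 20) + 15*x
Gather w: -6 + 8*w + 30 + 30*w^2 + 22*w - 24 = 30*w^2 + 30*w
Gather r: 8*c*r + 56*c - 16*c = 8*c*r + 40*c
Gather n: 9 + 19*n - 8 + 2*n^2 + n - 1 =2*n^2 + 20*n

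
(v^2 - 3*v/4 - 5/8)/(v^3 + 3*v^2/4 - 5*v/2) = (v + 1/2)/(v*(v + 2))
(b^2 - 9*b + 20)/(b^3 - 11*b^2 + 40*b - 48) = (b - 5)/(b^2 - 7*b + 12)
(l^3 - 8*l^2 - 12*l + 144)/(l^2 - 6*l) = l - 2 - 24/l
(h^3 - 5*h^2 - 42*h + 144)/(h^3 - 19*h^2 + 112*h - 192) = (h + 6)/(h - 8)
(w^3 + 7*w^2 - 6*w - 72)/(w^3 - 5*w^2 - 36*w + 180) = (w^2 + w - 12)/(w^2 - 11*w + 30)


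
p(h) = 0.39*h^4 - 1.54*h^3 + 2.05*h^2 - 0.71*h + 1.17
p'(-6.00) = -528.59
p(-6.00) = 917.31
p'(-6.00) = -528.59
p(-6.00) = 917.31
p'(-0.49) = -4.01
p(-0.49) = 2.21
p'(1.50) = 0.31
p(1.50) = 1.49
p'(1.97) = 1.36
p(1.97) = 1.83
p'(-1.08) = -12.49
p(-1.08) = 6.80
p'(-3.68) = -156.11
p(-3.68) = 179.82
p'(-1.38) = -19.27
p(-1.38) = 11.52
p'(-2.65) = -73.05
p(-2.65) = 65.34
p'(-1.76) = -30.74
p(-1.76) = 20.91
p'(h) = 1.56*h^3 - 4.62*h^2 + 4.1*h - 0.71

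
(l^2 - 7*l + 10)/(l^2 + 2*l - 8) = (l - 5)/(l + 4)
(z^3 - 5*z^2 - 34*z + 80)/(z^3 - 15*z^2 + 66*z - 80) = (z + 5)/(z - 5)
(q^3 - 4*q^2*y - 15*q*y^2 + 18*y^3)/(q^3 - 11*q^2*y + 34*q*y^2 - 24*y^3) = (-q - 3*y)/(-q + 4*y)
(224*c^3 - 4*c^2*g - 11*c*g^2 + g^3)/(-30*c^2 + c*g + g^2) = (224*c^3 - 4*c^2*g - 11*c*g^2 + g^3)/(-30*c^2 + c*g + g^2)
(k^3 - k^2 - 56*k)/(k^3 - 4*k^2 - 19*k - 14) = k*(-k^2 + k + 56)/(-k^3 + 4*k^2 + 19*k + 14)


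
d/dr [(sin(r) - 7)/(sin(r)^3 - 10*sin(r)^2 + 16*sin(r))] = (-2*sin(r)^3 + 31*sin(r)^2 - 140*sin(r) + 112)*cos(r)/((sin(r) - 8)^2*(sin(r) - 2)^2*sin(r)^2)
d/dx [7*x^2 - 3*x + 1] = 14*x - 3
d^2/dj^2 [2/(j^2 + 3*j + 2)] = 4*(-j^2 - 3*j + (2*j + 3)^2 - 2)/(j^2 + 3*j + 2)^3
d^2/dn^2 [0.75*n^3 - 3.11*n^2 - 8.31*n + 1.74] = 4.5*n - 6.22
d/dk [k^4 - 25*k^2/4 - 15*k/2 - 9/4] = 4*k^3 - 25*k/2 - 15/2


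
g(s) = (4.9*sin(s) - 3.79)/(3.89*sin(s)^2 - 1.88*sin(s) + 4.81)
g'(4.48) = 0.07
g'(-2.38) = 0.15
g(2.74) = -0.40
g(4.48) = -0.83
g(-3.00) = -0.87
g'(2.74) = -1.06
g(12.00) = -0.93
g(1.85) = 0.14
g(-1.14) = -0.85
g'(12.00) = -0.09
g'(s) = (-7.78*sin(s)*cos(s) + 1.88*cos(s))*(4.9*sin(s) - 3.79)/(3.89*sin(s)^2 - 1.88*sin(s) + 4.81)^2 + 4.9*cos(s)/(3.89*sin(s)^2 - 1.88*sin(s) + 4.81)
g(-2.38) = -0.90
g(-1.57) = -0.82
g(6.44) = -0.66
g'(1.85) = -0.17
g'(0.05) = 0.80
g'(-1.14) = -0.12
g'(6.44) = 0.96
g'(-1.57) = -0.00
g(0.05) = -0.75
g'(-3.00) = -0.44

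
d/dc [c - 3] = 1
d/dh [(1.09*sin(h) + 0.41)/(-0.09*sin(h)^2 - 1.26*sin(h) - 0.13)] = (0.0981*sin(h)^2 + 0.0738000000000001*sin(h) + 0.3749)*cos(h)/(0.0081*sin(h)^4 + 0.2268*sin(h)^3 + 1.611*sin(h)^2 + 0.3276*sin(h) + 0.0169)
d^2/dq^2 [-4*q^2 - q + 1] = -8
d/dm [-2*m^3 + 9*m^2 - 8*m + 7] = -6*m^2 + 18*m - 8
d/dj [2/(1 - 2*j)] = 4/(2*j - 1)^2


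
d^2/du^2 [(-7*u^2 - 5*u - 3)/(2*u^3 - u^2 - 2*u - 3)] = 2*(-28*u^6 - 60*u^5 - 126*u^4 - 257*u^3 - 90*u^2 - 27*u - 36)/(8*u^9 - 12*u^8 - 18*u^7 - 13*u^6 + 54*u^5 + 51*u^4 + 10*u^3 - 63*u^2 - 54*u - 27)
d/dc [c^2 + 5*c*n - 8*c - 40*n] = 2*c + 5*n - 8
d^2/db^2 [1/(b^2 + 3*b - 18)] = 2*(-b^2 - 3*b + (2*b + 3)^2 + 18)/(b^2 + 3*b - 18)^3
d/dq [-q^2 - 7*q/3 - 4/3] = -2*q - 7/3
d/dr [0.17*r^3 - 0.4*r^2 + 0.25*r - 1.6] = 0.51*r^2 - 0.8*r + 0.25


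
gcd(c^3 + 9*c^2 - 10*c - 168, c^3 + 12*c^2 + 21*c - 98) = c + 7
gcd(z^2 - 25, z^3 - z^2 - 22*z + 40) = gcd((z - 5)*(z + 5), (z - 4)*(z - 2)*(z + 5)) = z + 5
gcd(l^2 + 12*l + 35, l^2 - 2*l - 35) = l + 5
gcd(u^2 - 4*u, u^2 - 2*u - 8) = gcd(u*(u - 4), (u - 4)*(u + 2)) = u - 4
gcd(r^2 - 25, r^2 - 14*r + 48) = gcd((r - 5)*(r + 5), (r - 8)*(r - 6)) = 1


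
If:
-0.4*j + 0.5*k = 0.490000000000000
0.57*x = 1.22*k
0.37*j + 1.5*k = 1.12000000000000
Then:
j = -0.22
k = 0.80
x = 1.72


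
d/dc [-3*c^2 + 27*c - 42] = 27 - 6*c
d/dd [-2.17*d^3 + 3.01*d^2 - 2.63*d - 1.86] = -6.51*d^2 + 6.02*d - 2.63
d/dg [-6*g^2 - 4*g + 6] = -12*g - 4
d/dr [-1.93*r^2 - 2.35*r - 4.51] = -3.86*r - 2.35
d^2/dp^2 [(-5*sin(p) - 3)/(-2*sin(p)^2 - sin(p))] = (-20*sin(p)^2 - 38*sin(p) + 22 + 69/sin(p) + 36/sin(p)^2 + 6/sin(p)^3)/(2*sin(p) + 1)^3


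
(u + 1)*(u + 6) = u^2 + 7*u + 6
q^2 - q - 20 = (q - 5)*(q + 4)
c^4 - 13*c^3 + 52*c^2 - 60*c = c*(c - 6)*(c - 5)*(c - 2)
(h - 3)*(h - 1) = h^2 - 4*h + 3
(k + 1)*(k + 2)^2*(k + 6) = k^4 + 11*k^3 + 38*k^2 + 52*k + 24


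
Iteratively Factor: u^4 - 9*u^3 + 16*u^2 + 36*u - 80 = (u + 2)*(u^3 - 11*u^2 + 38*u - 40) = (u - 5)*(u + 2)*(u^2 - 6*u + 8) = (u - 5)*(u - 4)*(u + 2)*(u - 2)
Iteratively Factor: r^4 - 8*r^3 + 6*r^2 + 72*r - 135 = (r - 5)*(r^3 - 3*r^2 - 9*r + 27) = (r - 5)*(r + 3)*(r^2 - 6*r + 9) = (r - 5)*(r - 3)*(r + 3)*(r - 3)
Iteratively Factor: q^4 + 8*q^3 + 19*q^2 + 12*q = (q + 3)*(q^3 + 5*q^2 + 4*q) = (q + 1)*(q + 3)*(q^2 + 4*q) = q*(q + 1)*(q + 3)*(q + 4)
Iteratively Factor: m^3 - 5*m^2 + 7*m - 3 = (m - 3)*(m^2 - 2*m + 1) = (m - 3)*(m - 1)*(m - 1)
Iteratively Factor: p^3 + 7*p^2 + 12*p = (p + 4)*(p^2 + 3*p) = p*(p + 4)*(p + 3)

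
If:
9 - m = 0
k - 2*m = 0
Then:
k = 18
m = 9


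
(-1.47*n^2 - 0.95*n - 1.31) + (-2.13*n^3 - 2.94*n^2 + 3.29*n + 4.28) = -2.13*n^3 - 4.41*n^2 + 2.34*n + 2.97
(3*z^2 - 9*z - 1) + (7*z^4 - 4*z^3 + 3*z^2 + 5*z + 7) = 7*z^4 - 4*z^3 + 6*z^2 - 4*z + 6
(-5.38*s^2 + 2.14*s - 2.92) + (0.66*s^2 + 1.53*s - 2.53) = -4.72*s^2 + 3.67*s - 5.45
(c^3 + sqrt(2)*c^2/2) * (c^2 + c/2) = c^5 + c^4/2 + sqrt(2)*c^4/2 + sqrt(2)*c^3/4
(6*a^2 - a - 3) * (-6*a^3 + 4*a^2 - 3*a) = -36*a^5 + 30*a^4 - 4*a^3 - 9*a^2 + 9*a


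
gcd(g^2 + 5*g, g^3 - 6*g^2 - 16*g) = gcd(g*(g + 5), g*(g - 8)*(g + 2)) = g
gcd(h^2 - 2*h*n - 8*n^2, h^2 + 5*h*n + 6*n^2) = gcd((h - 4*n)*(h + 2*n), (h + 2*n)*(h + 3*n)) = h + 2*n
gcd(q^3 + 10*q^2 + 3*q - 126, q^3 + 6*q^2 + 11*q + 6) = 1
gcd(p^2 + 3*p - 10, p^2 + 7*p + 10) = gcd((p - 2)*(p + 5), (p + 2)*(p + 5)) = p + 5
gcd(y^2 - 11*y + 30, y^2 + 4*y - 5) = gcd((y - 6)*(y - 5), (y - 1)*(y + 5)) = 1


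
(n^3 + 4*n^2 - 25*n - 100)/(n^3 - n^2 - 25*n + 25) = (n + 4)/(n - 1)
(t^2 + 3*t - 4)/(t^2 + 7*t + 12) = (t - 1)/(t + 3)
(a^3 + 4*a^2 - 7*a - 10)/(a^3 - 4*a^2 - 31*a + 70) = (a + 1)/(a - 7)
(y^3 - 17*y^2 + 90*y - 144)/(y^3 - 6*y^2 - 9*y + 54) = (y - 8)/(y + 3)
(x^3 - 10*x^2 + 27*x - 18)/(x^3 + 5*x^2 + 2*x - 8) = (x^2 - 9*x + 18)/(x^2 + 6*x + 8)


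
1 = 1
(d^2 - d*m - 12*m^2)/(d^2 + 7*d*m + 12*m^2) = (d - 4*m)/(d + 4*m)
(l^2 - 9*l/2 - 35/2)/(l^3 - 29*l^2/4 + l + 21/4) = 2*(2*l + 5)/(4*l^2 - l - 3)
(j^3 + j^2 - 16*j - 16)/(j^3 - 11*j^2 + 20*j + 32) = (j + 4)/(j - 8)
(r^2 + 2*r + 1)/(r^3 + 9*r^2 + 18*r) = (r^2 + 2*r + 1)/(r*(r^2 + 9*r + 18))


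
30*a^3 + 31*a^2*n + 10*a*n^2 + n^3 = (2*a + n)*(3*a + n)*(5*a + n)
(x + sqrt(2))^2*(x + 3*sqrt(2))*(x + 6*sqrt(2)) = x^4 + 11*sqrt(2)*x^3 + 74*x^2 + 90*sqrt(2)*x + 72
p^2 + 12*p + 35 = (p + 5)*(p + 7)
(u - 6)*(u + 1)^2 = u^3 - 4*u^2 - 11*u - 6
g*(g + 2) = g^2 + 2*g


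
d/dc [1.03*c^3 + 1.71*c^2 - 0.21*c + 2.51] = 3.09*c^2 + 3.42*c - 0.21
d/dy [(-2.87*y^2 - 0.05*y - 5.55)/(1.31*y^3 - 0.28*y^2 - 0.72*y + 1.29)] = (3.7597*y^4 + 0.131*y^3 + 23.8639*y^2 - 10.5126*y - 4.0605)/(1.7161*y^6 - 0.7336*y^5 - 1.808*y^4 + 3.783*y^3 - 0.204*y^2 - 1.8576*y + 1.6641)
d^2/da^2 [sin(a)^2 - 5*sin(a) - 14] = 5*sin(a) + 2*cos(2*a)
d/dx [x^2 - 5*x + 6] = 2*x - 5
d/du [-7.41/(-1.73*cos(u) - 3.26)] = 12.8193*sin(u)/(1.73*cos(u) + 3.26)^2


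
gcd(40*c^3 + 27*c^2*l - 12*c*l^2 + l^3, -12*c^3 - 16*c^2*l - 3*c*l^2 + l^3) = c + l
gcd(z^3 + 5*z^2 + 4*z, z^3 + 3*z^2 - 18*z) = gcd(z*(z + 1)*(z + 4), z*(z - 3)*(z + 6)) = z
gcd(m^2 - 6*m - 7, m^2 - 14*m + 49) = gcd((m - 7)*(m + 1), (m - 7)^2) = m - 7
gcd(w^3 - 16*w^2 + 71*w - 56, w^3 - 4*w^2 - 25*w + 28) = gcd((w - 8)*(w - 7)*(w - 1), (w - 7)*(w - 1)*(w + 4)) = w^2 - 8*w + 7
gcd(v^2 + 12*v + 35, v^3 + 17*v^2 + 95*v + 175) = v^2 + 12*v + 35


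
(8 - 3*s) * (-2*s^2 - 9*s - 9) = 6*s^3 + 11*s^2 - 45*s - 72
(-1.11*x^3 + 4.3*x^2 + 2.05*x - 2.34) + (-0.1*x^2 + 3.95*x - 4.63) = -1.11*x^3 + 4.2*x^2 + 6.0*x - 6.97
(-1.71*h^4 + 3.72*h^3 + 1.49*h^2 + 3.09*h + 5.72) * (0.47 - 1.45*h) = 2.4795*h^5 - 6.1977*h^4 - 0.4121*h^3 - 3.7802*h^2 - 6.8417*h + 2.6884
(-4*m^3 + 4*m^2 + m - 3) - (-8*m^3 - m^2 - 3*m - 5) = 4*m^3 + 5*m^2 + 4*m + 2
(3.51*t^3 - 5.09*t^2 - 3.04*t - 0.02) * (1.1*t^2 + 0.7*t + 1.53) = 3.861*t^5 - 3.142*t^4 - 1.5367*t^3 - 9.9377*t^2 - 4.6652*t - 0.0306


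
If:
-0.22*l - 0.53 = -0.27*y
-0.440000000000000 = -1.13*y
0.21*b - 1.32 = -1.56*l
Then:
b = 20.63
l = -1.93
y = 0.39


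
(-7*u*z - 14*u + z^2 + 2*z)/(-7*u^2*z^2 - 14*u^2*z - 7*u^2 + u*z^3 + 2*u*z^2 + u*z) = (z + 2)/(u*(z^2 + 2*z + 1))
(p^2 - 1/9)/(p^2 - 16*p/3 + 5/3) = (p + 1/3)/(p - 5)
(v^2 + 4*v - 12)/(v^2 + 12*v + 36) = (v - 2)/(v + 6)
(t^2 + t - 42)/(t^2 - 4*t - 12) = (t + 7)/(t + 2)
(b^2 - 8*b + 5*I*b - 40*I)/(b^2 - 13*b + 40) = (b + 5*I)/(b - 5)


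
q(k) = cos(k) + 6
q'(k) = -sin(k)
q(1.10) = 6.45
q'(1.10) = -0.89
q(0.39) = 6.92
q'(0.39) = -0.38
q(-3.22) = 5.00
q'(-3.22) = -0.08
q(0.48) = 6.89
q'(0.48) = -0.46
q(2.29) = 5.34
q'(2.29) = -0.75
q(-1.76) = 5.81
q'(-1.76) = 0.98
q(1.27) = 6.30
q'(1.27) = -0.96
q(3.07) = 5.00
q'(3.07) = -0.07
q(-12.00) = 6.84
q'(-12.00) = -0.54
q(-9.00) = 5.09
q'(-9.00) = 0.41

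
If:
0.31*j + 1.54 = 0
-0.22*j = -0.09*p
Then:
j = -4.97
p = -12.14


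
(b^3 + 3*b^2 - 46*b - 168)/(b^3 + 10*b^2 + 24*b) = (b - 7)/b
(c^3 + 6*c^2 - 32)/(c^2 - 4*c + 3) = (c^3 + 6*c^2 - 32)/(c^2 - 4*c + 3)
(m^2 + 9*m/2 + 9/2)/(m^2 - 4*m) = (2*m^2 + 9*m + 9)/(2*m*(m - 4))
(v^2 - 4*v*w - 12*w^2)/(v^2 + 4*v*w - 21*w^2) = (v^2 - 4*v*w - 12*w^2)/(v^2 + 4*v*w - 21*w^2)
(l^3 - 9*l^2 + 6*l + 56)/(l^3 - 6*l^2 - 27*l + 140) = (l + 2)/(l + 5)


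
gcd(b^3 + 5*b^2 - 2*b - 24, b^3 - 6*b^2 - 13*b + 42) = b^2 + b - 6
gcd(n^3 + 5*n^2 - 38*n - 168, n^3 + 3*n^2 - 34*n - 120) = n^2 - 2*n - 24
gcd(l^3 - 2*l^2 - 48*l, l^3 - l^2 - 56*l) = l^2 - 8*l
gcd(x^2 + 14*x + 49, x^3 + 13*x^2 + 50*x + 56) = x + 7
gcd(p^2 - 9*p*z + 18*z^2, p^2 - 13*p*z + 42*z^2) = -p + 6*z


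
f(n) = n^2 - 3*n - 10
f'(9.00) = 15.00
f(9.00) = 44.00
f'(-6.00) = -15.00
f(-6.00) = 44.00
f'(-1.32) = -5.64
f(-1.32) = -4.30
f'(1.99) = 0.98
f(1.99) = -12.01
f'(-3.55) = -10.10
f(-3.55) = 13.25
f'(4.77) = 6.54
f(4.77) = -1.56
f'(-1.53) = -6.06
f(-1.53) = -3.07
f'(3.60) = 4.20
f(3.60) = -7.84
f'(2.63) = 2.26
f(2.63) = -10.97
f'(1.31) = -0.38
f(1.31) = -12.21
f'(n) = 2*n - 3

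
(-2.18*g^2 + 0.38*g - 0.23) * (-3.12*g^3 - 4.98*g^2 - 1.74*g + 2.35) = 6.8016*g^5 + 9.6708*g^4 + 2.6184*g^3 - 4.6388*g^2 + 1.2932*g - 0.5405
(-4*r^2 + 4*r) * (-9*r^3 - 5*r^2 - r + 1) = 36*r^5 - 16*r^4 - 16*r^3 - 8*r^2 + 4*r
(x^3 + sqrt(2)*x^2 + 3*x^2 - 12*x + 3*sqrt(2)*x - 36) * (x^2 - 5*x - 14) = x^5 - 2*x^4 + sqrt(2)*x^4 - 41*x^3 - 2*sqrt(2)*x^3 - 29*sqrt(2)*x^2 - 18*x^2 - 42*sqrt(2)*x + 348*x + 504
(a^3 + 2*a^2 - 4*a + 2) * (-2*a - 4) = -2*a^4 - 8*a^3 + 12*a - 8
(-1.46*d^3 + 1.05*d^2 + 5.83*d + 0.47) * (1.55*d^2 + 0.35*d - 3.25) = -2.263*d^5 + 1.1165*d^4 + 14.149*d^3 - 0.6435*d^2 - 18.783*d - 1.5275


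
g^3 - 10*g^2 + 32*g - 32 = (g - 4)^2*(g - 2)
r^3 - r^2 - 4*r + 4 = (r - 2)*(r - 1)*(r + 2)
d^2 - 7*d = d*(d - 7)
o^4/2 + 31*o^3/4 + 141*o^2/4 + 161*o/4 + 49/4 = (o/2 + 1/2)*(o + 1/2)*(o + 7)^2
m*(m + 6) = m^2 + 6*m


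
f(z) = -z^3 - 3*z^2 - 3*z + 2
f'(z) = -3*z^2 - 6*z - 3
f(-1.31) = 3.03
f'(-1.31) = -0.29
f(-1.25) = 3.02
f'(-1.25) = -0.19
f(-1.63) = 3.25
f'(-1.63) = -1.19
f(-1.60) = 3.22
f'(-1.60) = -1.08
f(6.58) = -432.52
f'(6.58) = -172.37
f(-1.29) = 3.02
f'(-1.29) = -0.25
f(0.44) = 0.01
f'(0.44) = -6.22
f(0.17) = 1.40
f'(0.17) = -4.11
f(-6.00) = 128.00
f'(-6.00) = -75.00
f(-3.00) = 11.00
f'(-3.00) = -12.00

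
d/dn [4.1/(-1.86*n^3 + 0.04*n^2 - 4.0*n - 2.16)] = (22.878*n^2 - 0.328*n + 16.4)/(1.86*n^3 - 0.04*n^2 + 4.0*n + 2.16)^2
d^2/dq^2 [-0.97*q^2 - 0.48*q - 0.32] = -1.94000000000000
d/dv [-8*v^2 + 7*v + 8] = 7 - 16*v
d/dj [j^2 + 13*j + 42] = 2*j + 13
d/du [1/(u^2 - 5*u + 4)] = (5 - 2*u)/(u^2 - 5*u + 4)^2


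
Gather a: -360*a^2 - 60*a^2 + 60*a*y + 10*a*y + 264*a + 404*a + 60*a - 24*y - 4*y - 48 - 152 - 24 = -420*a^2 + a*(70*y + 728) - 28*y - 224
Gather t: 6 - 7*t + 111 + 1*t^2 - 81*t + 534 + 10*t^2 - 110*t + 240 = 11*t^2 - 198*t + 891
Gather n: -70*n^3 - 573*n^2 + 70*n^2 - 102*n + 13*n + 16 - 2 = -70*n^3 - 503*n^2 - 89*n + 14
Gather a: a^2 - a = a^2 - a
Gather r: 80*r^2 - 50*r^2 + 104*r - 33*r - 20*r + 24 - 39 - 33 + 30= 30*r^2 + 51*r - 18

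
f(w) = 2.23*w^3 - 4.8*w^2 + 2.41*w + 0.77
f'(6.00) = 185.65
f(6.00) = 324.11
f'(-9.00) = 630.70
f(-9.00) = -2035.39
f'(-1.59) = 34.59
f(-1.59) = -24.16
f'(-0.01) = 2.51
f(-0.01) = 0.75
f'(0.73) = -1.03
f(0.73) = 0.84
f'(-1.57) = 33.97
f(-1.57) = -23.48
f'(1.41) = 2.17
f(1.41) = 0.88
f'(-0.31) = 6.03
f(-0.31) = -0.50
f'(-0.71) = 12.60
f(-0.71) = -4.16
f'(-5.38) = 247.70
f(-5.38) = -498.39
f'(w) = 6.69*w^2 - 9.6*w + 2.41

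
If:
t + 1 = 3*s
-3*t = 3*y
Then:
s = 1/3 - y/3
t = -y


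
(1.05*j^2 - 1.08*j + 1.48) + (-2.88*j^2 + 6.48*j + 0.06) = -1.83*j^2 + 5.4*j + 1.54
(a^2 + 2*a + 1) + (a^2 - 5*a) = 2*a^2 - 3*a + 1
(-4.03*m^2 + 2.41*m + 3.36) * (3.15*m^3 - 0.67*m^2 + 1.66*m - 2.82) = -12.6945*m^5 + 10.2916*m^4 + 2.2795*m^3 + 13.114*m^2 - 1.2186*m - 9.4752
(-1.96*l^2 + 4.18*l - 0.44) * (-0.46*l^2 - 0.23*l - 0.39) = 0.9016*l^4 - 1.472*l^3 + 0.00540000000000004*l^2 - 1.529*l + 0.1716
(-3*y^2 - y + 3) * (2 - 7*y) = 21*y^3 + y^2 - 23*y + 6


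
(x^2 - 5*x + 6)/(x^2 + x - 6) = (x - 3)/(x + 3)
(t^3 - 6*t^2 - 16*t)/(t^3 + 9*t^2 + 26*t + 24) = t*(t - 8)/(t^2 + 7*t + 12)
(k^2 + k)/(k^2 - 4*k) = (k + 1)/(k - 4)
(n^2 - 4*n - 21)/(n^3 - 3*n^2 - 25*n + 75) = (n^2 - 4*n - 21)/(n^3 - 3*n^2 - 25*n + 75)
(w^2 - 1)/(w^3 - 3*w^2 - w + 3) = 1/(w - 3)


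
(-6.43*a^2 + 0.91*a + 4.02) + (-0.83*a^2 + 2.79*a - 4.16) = -7.26*a^2 + 3.7*a - 0.140000000000001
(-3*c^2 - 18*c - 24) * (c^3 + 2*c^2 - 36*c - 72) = -3*c^5 - 24*c^4 + 48*c^3 + 816*c^2 + 2160*c + 1728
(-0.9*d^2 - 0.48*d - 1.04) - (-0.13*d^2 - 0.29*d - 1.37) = -0.77*d^2 - 0.19*d + 0.33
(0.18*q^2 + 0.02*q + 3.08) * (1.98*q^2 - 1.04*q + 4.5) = 0.3564*q^4 - 0.1476*q^3 + 6.8876*q^2 - 3.1132*q + 13.86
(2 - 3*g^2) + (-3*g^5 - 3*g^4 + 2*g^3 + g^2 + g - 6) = -3*g^5 - 3*g^4 + 2*g^3 - 2*g^2 + g - 4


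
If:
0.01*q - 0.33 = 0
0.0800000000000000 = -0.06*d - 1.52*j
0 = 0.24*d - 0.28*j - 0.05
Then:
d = 0.14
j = -0.06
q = 33.00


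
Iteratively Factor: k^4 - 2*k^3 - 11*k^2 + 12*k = (k - 4)*(k^3 + 2*k^2 - 3*k) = (k - 4)*(k - 1)*(k^2 + 3*k) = k*(k - 4)*(k - 1)*(k + 3)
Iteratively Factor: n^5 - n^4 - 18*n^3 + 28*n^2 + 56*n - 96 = (n - 3)*(n^4 + 2*n^3 - 12*n^2 - 8*n + 32) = (n - 3)*(n + 4)*(n^3 - 2*n^2 - 4*n + 8) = (n - 3)*(n - 2)*(n + 4)*(n^2 - 4) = (n - 3)*(n - 2)^2*(n + 4)*(n + 2)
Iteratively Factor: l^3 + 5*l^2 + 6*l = (l)*(l^2 + 5*l + 6) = l*(l + 3)*(l + 2)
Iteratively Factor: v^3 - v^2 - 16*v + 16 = (v + 4)*(v^2 - 5*v + 4) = (v - 1)*(v + 4)*(v - 4)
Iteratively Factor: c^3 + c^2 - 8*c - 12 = (c + 2)*(c^2 - c - 6) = (c - 3)*(c + 2)*(c + 2)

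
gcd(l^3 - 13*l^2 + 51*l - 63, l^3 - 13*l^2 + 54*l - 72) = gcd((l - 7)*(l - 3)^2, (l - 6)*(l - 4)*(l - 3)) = l - 3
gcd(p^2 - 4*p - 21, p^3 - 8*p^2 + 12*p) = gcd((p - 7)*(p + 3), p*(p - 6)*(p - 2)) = 1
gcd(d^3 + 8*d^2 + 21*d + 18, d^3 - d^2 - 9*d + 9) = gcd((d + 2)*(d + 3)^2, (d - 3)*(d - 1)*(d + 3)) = d + 3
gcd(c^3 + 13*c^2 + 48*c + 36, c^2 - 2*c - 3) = c + 1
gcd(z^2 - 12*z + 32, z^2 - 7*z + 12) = z - 4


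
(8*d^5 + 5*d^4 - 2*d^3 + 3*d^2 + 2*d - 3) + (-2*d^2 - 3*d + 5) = 8*d^5 + 5*d^4 - 2*d^3 + d^2 - d + 2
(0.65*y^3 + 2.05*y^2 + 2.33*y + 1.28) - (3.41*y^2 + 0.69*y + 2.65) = 0.65*y^3 - 1.36*y^2 + 1.64*y - 1.37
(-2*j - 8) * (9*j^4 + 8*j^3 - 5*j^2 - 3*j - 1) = -18*j^5 - 88*j^4 - 54*j^3 + 46*j^2 + 26*j + 8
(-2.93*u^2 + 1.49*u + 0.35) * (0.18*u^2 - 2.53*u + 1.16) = -0.5274*u^4 + 7.6811*u^3 - 7.1055*u^2 + 0.8429*u + 0.406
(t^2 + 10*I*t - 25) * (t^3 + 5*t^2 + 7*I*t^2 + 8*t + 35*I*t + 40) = t^5 + 5*t^4 + 17*I*t^4 - 87*t^3 + 85*I*t^3 - 435*t^2 - 95*I*t^2 - 200*t - 475*I*t - 1000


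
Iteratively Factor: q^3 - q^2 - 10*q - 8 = (q - 4)*(q^2 + 3*q + 2) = (q - 4)*(q + 2)*(q + 1)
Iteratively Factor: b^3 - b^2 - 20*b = (b - 5)*(b^2 + 4*b) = b*(b - 5)*(b + 4)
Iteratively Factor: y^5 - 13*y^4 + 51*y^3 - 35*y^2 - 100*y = (y)*(y^4 - 13*y^3 + 51*y^2 - 35*y - 100) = y*(y - 5)*(y^3 - 8*y^2 + 11*y + 20) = y*(y - 5)*(y - 4)*(y^2 - 4*y - 5) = y*(y - 5)^2*(y - 4)*(y + 1)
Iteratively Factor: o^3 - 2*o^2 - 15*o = (o - 5)*(o^2 + 3*o) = (o - 5)*(o + 3)*(o)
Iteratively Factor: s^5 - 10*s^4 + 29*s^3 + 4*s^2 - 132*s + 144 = (s + 2)*(s^4 - 12*s^3 + 53*s^2 - 102*s + 72) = (s - 2)*(s + 2)*(s^3 - 10*s^2 + 33*s - 36) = (s - 4)*(s - 2)*(s + 2)*(s^2 - 6*s + 9) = (s - 4)*(s - 3)*(s - 2)*(s + 2)*(s - 3)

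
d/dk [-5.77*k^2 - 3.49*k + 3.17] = -11.54*k - 3.49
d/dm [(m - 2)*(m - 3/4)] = 2*m - 11/4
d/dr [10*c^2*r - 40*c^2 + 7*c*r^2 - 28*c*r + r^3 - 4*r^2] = 10*c^2 + 14*c*r - 28*c + 3*r^2 - 8*r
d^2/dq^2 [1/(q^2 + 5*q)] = 2*(-q*(q + 5) + (2*q + 5)^2)/(q^3*(q + 5)^3)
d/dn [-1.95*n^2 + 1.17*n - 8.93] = 1.17 - 3.9*n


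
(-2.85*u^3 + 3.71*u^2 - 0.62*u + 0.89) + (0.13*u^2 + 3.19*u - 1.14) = -2.85*u^3 + 3.84*u^2 + 2.57*u - 0.25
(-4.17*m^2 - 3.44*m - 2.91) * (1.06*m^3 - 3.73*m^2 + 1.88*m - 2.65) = -4.4202*m^5 + 11.9077*m^4 + 1.907*m^3 + 15.4376*m^2 + 3.6452*m + 7.7115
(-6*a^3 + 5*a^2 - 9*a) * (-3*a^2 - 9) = 18*a^5 - 15*a^4 + 81*a^3 - 45*a^2 + 81*a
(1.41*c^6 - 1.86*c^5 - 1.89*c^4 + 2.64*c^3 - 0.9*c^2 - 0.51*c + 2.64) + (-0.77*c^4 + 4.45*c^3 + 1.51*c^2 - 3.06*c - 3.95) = 1.41*c^6 - 1.86*c^5 - 2.66*c^4 + 7.09*c^3 + 0.61*c^2 - 3.57*c - 1.31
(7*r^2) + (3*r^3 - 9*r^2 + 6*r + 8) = 3*r^3 - 2*r^2 + 6*r + 8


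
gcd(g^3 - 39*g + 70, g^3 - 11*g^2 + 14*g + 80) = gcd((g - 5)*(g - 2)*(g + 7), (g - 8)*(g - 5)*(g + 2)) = g - 5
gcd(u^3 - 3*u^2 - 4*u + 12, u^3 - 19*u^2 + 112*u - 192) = u - 3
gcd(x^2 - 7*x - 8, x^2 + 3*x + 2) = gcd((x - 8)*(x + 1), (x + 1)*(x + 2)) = x + 1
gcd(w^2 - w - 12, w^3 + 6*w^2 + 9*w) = w + 3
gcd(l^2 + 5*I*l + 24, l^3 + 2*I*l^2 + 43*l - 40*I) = l + 8*I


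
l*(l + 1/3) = l^2 + l/3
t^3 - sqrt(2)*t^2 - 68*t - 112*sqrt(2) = (t - 7*sqrt(2))*(t + 2*sqrt(2))*(t + 4*sqrt(2))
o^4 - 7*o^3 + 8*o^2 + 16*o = o*(o - 4)^2*(o + 1)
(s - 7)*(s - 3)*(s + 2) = s^3 - 8*s^2 + s + 42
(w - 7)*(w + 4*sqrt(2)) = w^2 - 7*w + 4*sqrt(2)*w - 28*sqrt(2)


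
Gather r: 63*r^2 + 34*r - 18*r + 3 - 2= 63*r^2 + 16*r + 1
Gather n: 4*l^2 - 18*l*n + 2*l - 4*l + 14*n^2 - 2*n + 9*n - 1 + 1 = 4*l^2 - 2*l + 14*n^2 + n*(7 - 18*l)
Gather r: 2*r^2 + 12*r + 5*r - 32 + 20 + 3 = 2*r^2 + 17*r - 9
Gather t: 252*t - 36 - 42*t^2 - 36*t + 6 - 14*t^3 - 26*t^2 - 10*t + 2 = -14*t^3 - 68*t^2 + 206*t - 28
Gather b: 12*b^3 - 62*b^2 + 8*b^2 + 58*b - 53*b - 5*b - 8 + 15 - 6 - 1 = 12*b^3 - 54*b^2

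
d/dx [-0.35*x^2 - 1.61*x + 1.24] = -0.7*x - 1.61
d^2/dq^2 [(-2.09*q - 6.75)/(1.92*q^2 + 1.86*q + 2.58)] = (-(2.09*q + 6.75)*(3.84*q + 1.86)*(7.68*q + 3.72) + (24.0768*q + 33.6948)*(1.92*q^2 + 1.86*q + 2.58))/(1.92*q^2 + 1.86*q + 2.58)^3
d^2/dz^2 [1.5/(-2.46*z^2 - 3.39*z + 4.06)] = (18.1548*z^2 + 25.0182*z - 1.5*(4.92*z + 3.39)*(9.84*z + 6.78) - 29.9628)/(2.46*z^2 + 3.39*z - 4.06)^3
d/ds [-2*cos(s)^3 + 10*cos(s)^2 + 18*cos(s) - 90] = 2*(3*cos(s)^2 - 10*cos(s) - 9)*sin(s)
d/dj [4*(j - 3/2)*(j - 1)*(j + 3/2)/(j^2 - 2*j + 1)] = (4*j^2 - 8*j + 9)/(j^2 - 2*j + 1)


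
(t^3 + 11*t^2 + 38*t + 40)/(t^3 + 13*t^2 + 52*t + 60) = (t + 4)/(t + 6)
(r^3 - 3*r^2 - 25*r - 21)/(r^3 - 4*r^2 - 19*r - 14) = (r + 3)/(r + 2)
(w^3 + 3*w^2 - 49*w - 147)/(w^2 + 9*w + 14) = (w^2 - 4*w - 21)/(w + 2)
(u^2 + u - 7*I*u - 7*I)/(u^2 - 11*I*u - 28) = (u + 1)/(u - 4*I)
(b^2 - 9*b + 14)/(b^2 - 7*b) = (b - 2)/b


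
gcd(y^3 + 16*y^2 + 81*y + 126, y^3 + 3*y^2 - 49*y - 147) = y^2 + 10*y + 21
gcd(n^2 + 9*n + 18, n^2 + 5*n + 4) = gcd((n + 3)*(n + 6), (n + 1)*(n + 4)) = 1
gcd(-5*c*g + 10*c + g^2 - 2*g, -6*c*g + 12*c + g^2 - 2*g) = g - 2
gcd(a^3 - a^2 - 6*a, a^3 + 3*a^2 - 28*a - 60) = a + 2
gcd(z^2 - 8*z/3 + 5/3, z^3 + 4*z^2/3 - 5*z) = z - 5/3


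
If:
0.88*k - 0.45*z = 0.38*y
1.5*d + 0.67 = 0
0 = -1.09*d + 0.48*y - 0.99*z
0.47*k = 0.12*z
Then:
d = -0.45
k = 0.10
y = -0.23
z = 0.38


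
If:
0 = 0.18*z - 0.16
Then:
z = 0.89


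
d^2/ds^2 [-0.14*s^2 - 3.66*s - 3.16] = -0.280000000000000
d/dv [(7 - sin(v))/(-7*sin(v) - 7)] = 8*cos(v)/(7*(sin(v) + 1)^2)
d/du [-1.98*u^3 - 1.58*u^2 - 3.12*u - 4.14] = -5.94*u^2 - 3.16*u - 3.12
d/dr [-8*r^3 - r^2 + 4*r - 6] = -24*r^2 - 2*r + 4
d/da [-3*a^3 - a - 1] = -9*a^2 - 1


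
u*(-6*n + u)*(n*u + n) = -6*n^2*u^2 - 6*n^2*u + n*u^3 + n*u^2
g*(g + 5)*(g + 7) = g^3 + 12*g^2 + 35*g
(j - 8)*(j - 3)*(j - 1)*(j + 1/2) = j^4 - 23*j^3/2 + 29*j^2 - 13*j/2 - 12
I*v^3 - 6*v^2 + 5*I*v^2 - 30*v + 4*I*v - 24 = (v + 4)*(v + 6*I)*(I*v + I)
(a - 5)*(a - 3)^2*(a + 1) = a^4 - 10*a^3 + 28*a^2 - 6*a - 45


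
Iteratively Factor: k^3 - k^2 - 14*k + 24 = (k - 3)*(k^2 + 2*k - 8) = (k - 3)*(k - 2)*(k + 4)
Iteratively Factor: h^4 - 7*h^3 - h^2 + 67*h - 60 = (h - 5)*(h^3 - 2*h^2 - 11*h + 12) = (h - 5)*(h - 1)*(h^2 - h - 12) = (h - 5)*(h - 1)*(h + 3)*(h - 4)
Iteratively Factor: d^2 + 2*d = (d + 2)*(d)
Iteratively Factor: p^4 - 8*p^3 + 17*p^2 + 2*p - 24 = (p - 4)*(p^3 - 4*p^2 + p + 6) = (p - 4)*(p + 1)*(p^2 - 5*p + 6) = (p - 4)*(p - 3)*(p + 1)*(p - 2)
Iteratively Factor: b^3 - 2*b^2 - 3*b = (b)*(b^2 - 2*b - 3) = b*(b + 1)*(b - 3)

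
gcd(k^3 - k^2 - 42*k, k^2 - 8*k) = k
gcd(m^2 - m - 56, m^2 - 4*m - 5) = 1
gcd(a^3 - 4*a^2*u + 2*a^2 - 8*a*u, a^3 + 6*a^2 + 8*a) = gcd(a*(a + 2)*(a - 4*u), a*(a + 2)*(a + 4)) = a^2 + 2*a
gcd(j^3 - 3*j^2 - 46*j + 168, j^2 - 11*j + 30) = j - 6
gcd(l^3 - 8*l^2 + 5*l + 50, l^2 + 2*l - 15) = 1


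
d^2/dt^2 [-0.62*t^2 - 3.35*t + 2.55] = -1.24000000000000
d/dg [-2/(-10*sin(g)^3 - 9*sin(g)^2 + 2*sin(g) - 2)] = 4*(-15*sin(g)^2 - 9*sin(g) + 1)*cos(g)/(10*sin(g)^3 + 9*sin(g)^2 - 2*sin(g) + 2)^2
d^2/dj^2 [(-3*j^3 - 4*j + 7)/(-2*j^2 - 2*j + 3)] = 46*(2*j^3 - 6*j^2 + 3*j - 2)/(8*j^6 + 24*j^5 - 12*j^4 - 64*j^3 + 18*j^2 + 54*j - 27)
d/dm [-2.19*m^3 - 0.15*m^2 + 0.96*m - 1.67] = -6.57*m^2 - 0.3*m + 0.96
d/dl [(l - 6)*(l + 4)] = 2*l - 2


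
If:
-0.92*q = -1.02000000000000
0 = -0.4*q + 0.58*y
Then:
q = 1.11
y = 0.76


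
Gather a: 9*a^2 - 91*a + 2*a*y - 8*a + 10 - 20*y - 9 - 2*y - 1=9*a^2 + a*(2*y - 99) - 22*y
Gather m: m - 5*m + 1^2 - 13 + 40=28 - 4*m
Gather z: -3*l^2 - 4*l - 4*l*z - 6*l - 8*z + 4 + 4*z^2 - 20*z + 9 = -3*l^2 - 10*l + 4*z^2 + z*(-4*l - 28) + 13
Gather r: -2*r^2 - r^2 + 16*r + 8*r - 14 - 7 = -3*r^2 + 24*r - 21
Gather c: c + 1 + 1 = c + 2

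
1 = 1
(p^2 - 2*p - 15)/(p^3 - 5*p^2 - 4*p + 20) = (p + 3)/(p^2 - 4)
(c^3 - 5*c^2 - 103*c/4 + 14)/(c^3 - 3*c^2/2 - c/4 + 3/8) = 2*(2*c^2 - 9*c - 56)/(4*c^2 - 4*c - 3)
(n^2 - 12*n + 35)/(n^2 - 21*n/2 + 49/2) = 2*(n - 5)/(2*n - 7)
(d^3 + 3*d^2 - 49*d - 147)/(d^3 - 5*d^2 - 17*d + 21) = (d + 7)/(d - 1)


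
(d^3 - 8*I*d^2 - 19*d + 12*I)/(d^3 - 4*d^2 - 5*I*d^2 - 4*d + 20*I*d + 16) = (d - 3*I)/(d - 4)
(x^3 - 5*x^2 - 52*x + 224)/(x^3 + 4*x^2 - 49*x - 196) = (x^2 - 12*x + 32)/(x^2 - 3*x - 28)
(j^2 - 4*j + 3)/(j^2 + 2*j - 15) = (j - 1)/(j + 5)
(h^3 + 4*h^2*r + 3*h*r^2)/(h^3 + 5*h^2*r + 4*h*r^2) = (h + 3*r)/(h + 4*r)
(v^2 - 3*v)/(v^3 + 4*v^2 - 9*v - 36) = v/(v^2 + 7*v + 12)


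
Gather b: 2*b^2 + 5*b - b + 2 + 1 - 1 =2*b^2 + 4*b + 2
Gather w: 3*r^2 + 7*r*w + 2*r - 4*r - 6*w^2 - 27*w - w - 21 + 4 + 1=3*r^2 - 2*r - 6*w^2 + w*(7*r - 28) - 16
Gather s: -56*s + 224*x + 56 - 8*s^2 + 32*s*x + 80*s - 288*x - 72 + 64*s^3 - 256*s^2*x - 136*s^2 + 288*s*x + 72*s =64*s^3 + s^2*(-256*x - 144) + s*(320*x + 96) - 64*x - 16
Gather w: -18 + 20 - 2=0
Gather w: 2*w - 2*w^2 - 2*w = -2*w^2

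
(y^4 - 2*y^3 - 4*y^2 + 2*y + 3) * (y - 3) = y^5 - 5*y^4 + 2*y^3 + 14*y^2 - 3*y - 9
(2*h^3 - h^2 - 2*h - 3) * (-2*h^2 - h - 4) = -4*h^5 - 3*h^3 + 12*h^2 + 11*h + 12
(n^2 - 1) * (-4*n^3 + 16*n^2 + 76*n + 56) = -4*n^5 + 16*n^4 + 80*n^3 + 40*n^2 - 76*n - 56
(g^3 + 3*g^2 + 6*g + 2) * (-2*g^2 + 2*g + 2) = -2*g^5 - 4*g^4 - 4*g^3 + 14*g^2 + 16*g + 4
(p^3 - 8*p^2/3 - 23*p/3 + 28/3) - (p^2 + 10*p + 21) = p^3 - 11*p^2/3 - 53*p/3 - 35/3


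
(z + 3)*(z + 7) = z^2 + 10*z + 21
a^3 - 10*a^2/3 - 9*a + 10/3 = (a - 5)*(a - 1/3)*(a + 2)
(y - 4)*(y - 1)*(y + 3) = y^3 - 2*y^2 - 11*y + 12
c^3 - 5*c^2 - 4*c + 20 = (c - 5)*(c - 2)*(c + 2)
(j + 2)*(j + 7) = j^2 + 9*j + 14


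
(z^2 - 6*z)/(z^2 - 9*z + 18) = z/(z - 3)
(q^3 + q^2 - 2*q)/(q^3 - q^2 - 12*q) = (-q^2 - q + 2)/(-q^2 + q + 12)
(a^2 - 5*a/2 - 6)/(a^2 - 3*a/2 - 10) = (2*a + 3)/(2*a + 5)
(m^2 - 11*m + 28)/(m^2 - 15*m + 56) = (m - 4)/(m - 8)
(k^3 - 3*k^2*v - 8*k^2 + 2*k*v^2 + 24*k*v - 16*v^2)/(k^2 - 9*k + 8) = (k^2 - 3*k*v + 2*v^2)/(k - 1)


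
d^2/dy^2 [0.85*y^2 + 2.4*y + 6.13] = 1.70000000000000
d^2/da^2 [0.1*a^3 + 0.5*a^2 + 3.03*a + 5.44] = 0.6*a + 1.0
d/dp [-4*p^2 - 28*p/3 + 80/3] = -8*p - 28/3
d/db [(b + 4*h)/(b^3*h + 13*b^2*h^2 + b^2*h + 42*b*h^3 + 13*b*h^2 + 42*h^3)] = (b^3 + 13*b^2*h + b^2 + 42*b*h^2 + 13*b*h + 42*h^2 - (b + 4*h)*(3*b^2 + 26*b*h + 2*b + 42*h^2 + 13*h))/(h*(b^3 + 13*b^2*h + b^2 + 42*b*h^2 + 13*b*h + 42*h^2)^2)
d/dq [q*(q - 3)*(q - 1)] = 3*q^2 - 8*q + 3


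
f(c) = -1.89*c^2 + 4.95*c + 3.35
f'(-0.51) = 6.88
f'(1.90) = -2.23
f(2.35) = 4.54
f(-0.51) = 0.33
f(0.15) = 4.05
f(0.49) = 5.32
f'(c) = 4.95 - 3.78*c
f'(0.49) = 3.10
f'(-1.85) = 11.94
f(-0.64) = -0.59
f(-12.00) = -328.21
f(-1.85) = -12.28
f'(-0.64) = 7.37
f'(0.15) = 4.38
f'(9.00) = -29.07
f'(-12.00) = 50.31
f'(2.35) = -3.93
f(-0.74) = -1.35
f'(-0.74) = 7.75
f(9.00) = -105.19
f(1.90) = 5.93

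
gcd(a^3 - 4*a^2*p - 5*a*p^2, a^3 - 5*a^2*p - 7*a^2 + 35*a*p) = -a^2 + 5*a*p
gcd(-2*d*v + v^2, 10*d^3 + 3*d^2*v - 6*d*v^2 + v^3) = -2*d + v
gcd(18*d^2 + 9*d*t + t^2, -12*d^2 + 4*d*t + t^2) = 6*d + t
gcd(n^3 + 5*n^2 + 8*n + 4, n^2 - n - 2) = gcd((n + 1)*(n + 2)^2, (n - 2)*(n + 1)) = n + 1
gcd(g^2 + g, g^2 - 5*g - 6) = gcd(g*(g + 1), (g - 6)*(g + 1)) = g + 1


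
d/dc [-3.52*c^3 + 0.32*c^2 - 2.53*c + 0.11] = -10.56*c^2 + 0.64*c - 2.53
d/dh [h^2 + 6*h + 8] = 2*h + 6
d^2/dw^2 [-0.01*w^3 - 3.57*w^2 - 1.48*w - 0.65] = -0.06*w - 7.14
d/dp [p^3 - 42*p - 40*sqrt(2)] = 3*p^2 - 42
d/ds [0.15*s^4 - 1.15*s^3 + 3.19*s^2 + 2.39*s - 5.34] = 0.6*s^3 - 3.45*s^2 + 6.38*s + 2.39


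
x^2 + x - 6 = (x - 2)*(x + 3)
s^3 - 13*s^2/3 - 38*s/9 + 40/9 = (s - 5)*(s - 2/3)*(s + 4/3)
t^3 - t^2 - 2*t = t*(t - 2)*(t + 1)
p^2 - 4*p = p*(p - 4)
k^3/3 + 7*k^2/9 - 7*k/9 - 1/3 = (k/3 + 1)*(k - 1)*(k + 1/3)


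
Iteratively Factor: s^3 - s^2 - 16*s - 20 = (s + 2)*(s^2 - 3*s - 10) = (s + 2)^2*(s - 5)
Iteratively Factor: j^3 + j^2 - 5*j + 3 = (j - 1)*(j^2 + 2*j - 3) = (j - 1)^2*(j + 3)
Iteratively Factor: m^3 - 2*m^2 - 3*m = (m - 3)*(m^2 + m) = m*(m - 3)*(m + 1)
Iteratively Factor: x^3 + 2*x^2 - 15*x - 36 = (x + 3)*(x^2 - x - 12) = (x - 4)*(x + 3)*(x + 3)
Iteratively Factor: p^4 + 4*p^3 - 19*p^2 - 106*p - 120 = (p + 4)*(p^3 - 19*p - 30) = (p + 2)*(p + 4)*(p^2 - 2*p - 15) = (p + 2)*(p + 3)*(p + 4)*(p - 5)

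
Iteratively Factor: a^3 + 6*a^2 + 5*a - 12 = (a + 4)*(a^2 + 2*a - 3) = (a + 3)*(a + 4)*(a - 1)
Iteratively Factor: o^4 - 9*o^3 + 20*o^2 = (o)*(o^3 - 9*o^2 + 20*o) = o*(o - 5)*(o^2 - 4*o) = o*(o - 5)*(o - 4)*(o)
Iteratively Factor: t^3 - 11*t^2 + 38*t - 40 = (t - 2)*(t^2 - 9*t + 20) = (t - 4)*(t - 2)*(t - 5)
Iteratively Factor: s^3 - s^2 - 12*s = (s)*(s^2 - s - 12) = s*(s + 3)*(s - 4)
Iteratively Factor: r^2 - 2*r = (r - 2)*(r)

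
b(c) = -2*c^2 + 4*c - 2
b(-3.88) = -47.63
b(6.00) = -50.00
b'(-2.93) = 15.72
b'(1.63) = -2.52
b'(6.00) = -20.00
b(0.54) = -0.42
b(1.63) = -0.79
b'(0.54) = 1.84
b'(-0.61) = 6.44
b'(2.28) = -5.12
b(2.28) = -3.28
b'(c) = 4 - 4*c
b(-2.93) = -30.89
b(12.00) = -242.00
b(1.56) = -0.63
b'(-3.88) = 19.52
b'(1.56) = -2.24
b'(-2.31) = 13.24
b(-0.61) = -5.18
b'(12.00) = -44.00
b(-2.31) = -21.91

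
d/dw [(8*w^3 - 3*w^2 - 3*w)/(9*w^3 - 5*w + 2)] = (27*w^4 - 26*w^3 + 63*w^2 - 12*w - 6)/(81*w^6 - 90*w^4 + 36*w^3 + 25*w^2 - 20*w + 4)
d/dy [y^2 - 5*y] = 2*y - 5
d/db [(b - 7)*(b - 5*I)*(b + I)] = 3*b^2 + b*(-14 - 8*I) + 5 + 28*I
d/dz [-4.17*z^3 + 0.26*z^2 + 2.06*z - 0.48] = -12.51*z^2 + 0.52*z + 2.06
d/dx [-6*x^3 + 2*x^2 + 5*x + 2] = -18*x^2 + 4*x + 5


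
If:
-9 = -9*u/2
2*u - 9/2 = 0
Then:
No Solution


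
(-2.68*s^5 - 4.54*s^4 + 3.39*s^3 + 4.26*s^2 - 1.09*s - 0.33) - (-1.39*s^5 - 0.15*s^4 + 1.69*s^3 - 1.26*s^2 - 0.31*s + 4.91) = -1.29*s^5 - 4.39*s^4 + 1.7*s^3 + 5.52*s^2 - 0.78*s - 5.24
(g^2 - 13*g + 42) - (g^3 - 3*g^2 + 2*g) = -g^3 + 4*g^2 - 15*g + 42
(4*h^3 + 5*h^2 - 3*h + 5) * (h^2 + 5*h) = 4*h^5 + 25*h^4 + 22*h^3 - 10*h^2 + 25*h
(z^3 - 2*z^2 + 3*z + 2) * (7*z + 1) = 7*z^4 - 13*z^3 + 19*z^2 + 17*z + 2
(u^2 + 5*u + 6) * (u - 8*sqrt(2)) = u^3 - 8*sqrt(2)*u^2 + 5*u^2 - 40*sqrt(2)*u + 6*u - 48*sqrt(2)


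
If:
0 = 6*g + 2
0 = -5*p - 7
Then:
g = -1/3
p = -7/5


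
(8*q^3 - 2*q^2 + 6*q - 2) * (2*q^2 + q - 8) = 16*q^5 + 4*q^4 - 54*q^3 + 18*q^2 - 50*q + 16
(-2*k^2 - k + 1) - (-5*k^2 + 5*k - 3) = 3*k^2 - 6*k + 4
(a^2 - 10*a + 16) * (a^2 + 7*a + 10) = a^4 - 3*a^3 - 44*a^2 + 12*a + 160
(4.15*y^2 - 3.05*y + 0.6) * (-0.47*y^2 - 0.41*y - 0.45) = -1.9505*y^4 - 0.268*y^3 - 0.899*y^2 + 1.1265*y - 0.27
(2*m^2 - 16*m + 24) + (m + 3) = 2*m^2 - 15*m + 27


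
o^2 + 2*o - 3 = (o - 1)*(o + 3)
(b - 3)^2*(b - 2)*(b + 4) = b^4 - 4*b^3 - 11*b^2 + 66*b - 72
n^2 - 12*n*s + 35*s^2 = (n - 7*s)*(n - 5*s)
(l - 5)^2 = l^2 - 10*l + 25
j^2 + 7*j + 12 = (j + 3)*(j + 4)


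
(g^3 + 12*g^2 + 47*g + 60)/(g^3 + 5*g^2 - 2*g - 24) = (g + 5)/(g - 2)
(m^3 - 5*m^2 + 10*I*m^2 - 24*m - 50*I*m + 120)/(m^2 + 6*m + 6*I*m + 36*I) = (m^2 + m*(-5 + 4*I) - 20*I)/(m + 6)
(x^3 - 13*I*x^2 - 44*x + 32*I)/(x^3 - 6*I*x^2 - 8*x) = (x^2 - 9*I*x - 8)/(x*(x - 2*I))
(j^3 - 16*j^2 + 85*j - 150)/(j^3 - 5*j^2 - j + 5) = (j^2 - 11*j + 30)/(j^2 - 1)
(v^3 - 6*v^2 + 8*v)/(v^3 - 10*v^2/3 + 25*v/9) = 9*(v^2 - 6*v + 8)/(9*v^2 - 30*v + 25)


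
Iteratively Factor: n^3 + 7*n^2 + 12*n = (n)*(n^2 + 7*n + 12) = n*(n + 3)*(n + 4)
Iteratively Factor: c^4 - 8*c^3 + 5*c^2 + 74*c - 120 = (c - 2)*(c^3 - 6*c^2 - 7*c + 60) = (c - 5)*(c - 2)*(c^2 - c - 12) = (c - 5)*(c - 2)*(c + 3)*(c - 4)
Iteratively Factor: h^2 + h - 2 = (h - 1)*(h + 2)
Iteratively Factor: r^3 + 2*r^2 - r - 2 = (r + 1)*(r^2 + r - 2) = (r + 1)*(r + 2)*(r - 1)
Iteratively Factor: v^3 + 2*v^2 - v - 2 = (v + 2)*(v^2 - 1) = (v + 1)*(v + 2)*(v - 1)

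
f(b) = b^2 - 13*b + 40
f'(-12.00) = -37.00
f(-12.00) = 340.00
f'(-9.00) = -31.00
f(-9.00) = 238.00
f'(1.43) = -10.14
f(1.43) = 23.45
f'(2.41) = -8.18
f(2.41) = 14.48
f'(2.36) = -8.28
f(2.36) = 14.89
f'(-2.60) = -18.20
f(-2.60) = 80.56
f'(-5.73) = -24.46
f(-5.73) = 147.32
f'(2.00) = -9.00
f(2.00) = 18.00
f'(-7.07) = -27.14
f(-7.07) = 181.89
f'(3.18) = -6.64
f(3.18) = 8.77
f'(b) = 2*b - 13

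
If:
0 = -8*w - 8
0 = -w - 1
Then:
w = -1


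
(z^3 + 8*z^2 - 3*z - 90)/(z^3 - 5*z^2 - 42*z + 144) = (z + 5)/(z - 8)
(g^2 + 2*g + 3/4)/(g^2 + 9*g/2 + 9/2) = (g + 1/2)/(g + 3)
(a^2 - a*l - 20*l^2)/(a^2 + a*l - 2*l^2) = (a^2 - a*l - 20*l^2)/(a^2 + a*l - 2*l^2)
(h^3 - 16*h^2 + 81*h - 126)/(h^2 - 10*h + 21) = h - 6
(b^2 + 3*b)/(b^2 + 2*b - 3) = b/(b - 1)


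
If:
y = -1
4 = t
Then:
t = 4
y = -1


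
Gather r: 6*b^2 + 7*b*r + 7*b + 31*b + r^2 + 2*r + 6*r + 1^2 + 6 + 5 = 6*b^2 + 38*b + r^2 + r*(7*b + 8) + 12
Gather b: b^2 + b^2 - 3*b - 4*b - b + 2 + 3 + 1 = 2*b^2 - 8*b + 6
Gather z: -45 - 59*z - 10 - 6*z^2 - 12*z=-6*z^2 - 71*z - 55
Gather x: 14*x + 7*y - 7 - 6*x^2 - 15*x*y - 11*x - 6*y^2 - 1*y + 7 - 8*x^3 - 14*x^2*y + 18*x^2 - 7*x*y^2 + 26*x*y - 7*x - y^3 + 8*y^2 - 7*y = -8*x^3 + x^2*(12 - 14*y) + x*(-7*y^2 + 11*y - 4) - y^3 + 2*y^2 - y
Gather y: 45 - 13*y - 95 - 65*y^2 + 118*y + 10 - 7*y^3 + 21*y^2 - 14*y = -7*y^3 - 44*y^2 + 91*y - 40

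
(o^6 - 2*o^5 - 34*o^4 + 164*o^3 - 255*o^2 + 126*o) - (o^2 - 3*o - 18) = o^6 - 2*o^5 - 34*o^4 + 164*o^3 - 256*o^2 + 129*o + 18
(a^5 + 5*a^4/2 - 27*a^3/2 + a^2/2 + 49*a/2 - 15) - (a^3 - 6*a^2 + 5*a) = a^5 + 5*a^4/2 - 29*a^3/2 + 13*a^2/2 + 39*a/2 - 15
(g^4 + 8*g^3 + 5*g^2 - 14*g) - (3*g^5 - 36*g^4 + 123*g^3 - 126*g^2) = -3*g^5 + 37*g^4 - 115*g^3 + 131*g^2 - 14*g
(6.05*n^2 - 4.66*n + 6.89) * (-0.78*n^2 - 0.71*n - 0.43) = -4.719*n^4 - 0.660699999999999*n^3 - 4.6671*n^2 - 2.8881*n - 2.9627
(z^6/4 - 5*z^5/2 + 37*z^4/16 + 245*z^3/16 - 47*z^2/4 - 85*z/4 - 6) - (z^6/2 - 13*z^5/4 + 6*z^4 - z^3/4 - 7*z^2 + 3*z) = -z^6/4 + 3*z^5/4 - 59*z^4/16 + 249*z^3/16 - 19*z^2/4 - 97*z/4 - 6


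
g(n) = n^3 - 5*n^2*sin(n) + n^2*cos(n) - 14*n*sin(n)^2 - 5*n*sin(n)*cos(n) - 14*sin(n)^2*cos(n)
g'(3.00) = 54.03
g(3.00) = 13.27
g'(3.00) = 54.03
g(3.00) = 13.27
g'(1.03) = -28.57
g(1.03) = -21.08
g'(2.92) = 52.21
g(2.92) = 9.02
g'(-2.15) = 24.73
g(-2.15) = 38.25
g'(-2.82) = 100.12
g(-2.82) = -7.90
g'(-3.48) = 82.86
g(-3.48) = -72.29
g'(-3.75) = 66.30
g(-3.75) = -92.35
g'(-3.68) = 70.19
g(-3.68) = -87.58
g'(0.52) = -24.14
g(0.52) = -6.21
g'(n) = -n^2*sin(n) - 5*n^2*cos(n) + 3*n^2 + 5*n*sin(n)^2 - 28*n*sin(n)*cos(n) - 10*n*sin(n) - 5*n*cos(n)^2 + 2*n*cos(n) + 14*sin(n)^3 - 14*sin(n)^2 - 28*sin(n)*cos(n)^2 - 5*sin(n)*cos(n)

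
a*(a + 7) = a^2 + 7*a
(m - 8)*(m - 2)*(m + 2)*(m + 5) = m^4 - 3*m^3 - 44*m^2 + 12*m + 160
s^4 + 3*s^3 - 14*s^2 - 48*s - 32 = (s - 4)*(s + 1)*(s + 2)*(s + 4)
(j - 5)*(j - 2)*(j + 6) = j^3 - j^2 - 32*j + 60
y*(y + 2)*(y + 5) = y^3 + 7*y^2 + 10*y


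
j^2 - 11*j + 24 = (j - 8)*(j - 3)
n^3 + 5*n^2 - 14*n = n*(n - 2)*(n + 7)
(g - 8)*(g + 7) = g^2 - g - 56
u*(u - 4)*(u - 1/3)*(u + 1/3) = u^4 - 4*u^3 - u^2/9 + 4*u/9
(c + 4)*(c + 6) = c^2 + 10*c + 24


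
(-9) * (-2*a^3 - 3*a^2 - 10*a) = 18*a^3 + 27*a^2 + 90*a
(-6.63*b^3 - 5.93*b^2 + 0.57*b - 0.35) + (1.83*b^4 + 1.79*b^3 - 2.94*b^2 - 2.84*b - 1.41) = 1.83*b^4 - 4.84*b^3 - 8.87*b^2 - 2.27*b - 1.76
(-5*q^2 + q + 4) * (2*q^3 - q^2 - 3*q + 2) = -10*q^5 + 7*q^4 + 22*q^3 - 17*q^2 - 10*q + 8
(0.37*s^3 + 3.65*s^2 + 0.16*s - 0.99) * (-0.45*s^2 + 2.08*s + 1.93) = -0.1665*s^5 - 0.8729*s^4 + 8.2341*s^3 + 7.8228*s^2 - 1.7504*s - 1.9107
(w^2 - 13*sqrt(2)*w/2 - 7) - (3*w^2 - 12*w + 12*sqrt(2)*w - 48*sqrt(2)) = -2*w^2 - 37*sqrt(2)*w/2 + 12*w - 7 + 48*sqrt(2)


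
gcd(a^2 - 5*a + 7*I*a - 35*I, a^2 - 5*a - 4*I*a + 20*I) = a - 5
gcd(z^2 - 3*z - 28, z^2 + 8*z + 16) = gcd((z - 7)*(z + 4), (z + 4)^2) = z + 4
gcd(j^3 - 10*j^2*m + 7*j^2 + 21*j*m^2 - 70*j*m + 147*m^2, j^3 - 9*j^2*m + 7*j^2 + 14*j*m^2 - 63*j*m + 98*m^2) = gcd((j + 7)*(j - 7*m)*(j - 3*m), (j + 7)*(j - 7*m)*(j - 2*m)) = j^2 - 7*j*m + 7*j - 49*m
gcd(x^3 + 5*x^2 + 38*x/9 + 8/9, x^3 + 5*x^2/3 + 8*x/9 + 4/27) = x^2 + x + 2/9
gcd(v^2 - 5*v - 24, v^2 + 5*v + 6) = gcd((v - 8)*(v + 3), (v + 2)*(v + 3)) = v + 3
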